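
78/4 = 19 + 1/2= 19.50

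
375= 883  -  508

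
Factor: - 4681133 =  - 89^1 * 149^1*353^1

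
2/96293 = 2/96293= 0.00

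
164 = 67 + 97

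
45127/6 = 7521 + 1/6  =  7521.17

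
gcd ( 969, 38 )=19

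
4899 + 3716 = 8615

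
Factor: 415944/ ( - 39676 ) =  - 954/91  =  - 2^1*3^2*7^( - 1)*13^( -1 )*53^1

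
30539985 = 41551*735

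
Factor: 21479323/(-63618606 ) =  - 2^( - 1 )*3^( - 2) * 541^1*661^( - 1 )*5347^( - 1) *39703^1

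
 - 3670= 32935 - 36605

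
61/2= 30 + 1/2 =30.50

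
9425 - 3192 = 6233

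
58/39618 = 29/19809=0.00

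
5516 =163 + 5353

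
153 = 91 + 62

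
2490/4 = 1245/2=   622.50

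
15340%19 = 7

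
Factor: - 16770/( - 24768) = 65/96 = 2^(-5) *3^( -1)*5^1 * 13^1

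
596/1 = 596 = 596.00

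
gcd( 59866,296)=74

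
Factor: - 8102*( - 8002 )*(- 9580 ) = -621092514320 =- 2^4*5^1*479^1*4001^1 * 4051^1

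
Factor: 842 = 2^1*421^1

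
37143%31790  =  5353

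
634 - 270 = 364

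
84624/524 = 21156/131 = 161.50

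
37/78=37/78 = 0.47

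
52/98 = 26/49 = 0.53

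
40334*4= 161336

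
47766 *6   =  286596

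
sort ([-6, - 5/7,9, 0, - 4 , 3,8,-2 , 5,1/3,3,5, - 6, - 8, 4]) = [ - 8, - 6, - 6, - 4, - 2, - 5/7,0,1/3, 3, 3, 4,5,5,8,9]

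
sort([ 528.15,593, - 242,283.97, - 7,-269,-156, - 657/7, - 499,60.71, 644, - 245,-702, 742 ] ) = [ - 702, - 499,-269, - 245, - 242, - 156, - 657/7, - 7, 60.71,283.97,528.15,593 , 644,742 ]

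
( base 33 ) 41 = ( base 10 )133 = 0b10000101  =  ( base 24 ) 5d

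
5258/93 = 5258/93 = 56.54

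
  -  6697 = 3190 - 9887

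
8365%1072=861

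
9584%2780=1244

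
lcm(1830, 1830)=1830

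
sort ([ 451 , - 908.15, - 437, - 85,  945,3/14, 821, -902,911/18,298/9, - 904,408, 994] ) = [-908.15, - 904, - 902, -437, - 85, 3/14, 298/9,911/18,408, 451, 821,945,  994 ]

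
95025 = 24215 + 70810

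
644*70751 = 45563644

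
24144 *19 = 458736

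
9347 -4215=5132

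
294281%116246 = 61789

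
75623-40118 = 35505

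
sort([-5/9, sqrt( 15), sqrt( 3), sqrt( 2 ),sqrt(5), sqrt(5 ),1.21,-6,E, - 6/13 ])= [-6,-5/9, - 6/13,1.21,sqrt( 2 ),  sqrt( 3),sqrt( 5), sqrt(5 ), E, sqrt( 15 ) ]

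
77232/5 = 15446 +2/5 = 15446.40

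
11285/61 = 185 = 185.00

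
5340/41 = 130+10/41 = 130.24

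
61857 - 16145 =45712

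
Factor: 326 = 2^1*163^1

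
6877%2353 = 2171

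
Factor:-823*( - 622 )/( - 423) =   -  2^1*3^( - 2 ) * 47^( - 1 )*311^1*823^1 = - 511906/423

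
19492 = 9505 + 9987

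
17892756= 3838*4662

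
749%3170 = 749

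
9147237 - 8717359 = 429878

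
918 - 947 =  - 29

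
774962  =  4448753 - 3673791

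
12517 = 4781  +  7736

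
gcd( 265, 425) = 5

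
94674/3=31558 =31558.00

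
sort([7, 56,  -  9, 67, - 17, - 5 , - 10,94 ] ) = [ - 17 , - 10, - 9, - 5, 7, 56,  67, 94]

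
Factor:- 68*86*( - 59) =2^3*17^1* 43^1*59^1 = 345032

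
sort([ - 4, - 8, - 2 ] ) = [ - 8, - 4, - 2]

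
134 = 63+71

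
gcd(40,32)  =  8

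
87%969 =87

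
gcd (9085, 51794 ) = 1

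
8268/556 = 14 + 121/139 = 14.87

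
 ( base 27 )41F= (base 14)1114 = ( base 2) 101110001110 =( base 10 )2958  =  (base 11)224a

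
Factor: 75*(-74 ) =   -  5550 =-2^1 * 3^1*5^2*37^1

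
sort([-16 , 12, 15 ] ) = [ - 16,12,15]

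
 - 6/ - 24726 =1/4121 = 0.00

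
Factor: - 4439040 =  - 2^10 * 3^1 * 5^1*17^2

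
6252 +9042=15294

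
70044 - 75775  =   - 5731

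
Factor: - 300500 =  - 2^2*5^3 * 601^1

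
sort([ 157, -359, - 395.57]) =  [ - 395.57, - 359,157]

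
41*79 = 3239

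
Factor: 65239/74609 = 65239^1*74609^( - 1)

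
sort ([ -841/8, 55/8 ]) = [ -841/8, 55/8] 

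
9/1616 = 9/1616 = 0.01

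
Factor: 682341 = 3^1*11^1*23^1 * 29^1*31^1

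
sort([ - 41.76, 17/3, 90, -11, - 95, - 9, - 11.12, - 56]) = [ - 95,-56,  -  41.76 , - 11.12, - 11, - 9,17/3, 90]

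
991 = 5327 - 4336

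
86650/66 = 43325/33= 1312.88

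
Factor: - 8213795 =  - 5^1*19^1*86461^1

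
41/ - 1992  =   - 41/1992 = - 0.02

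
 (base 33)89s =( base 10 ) 9037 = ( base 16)234d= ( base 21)ka7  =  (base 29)ali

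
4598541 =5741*801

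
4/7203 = 4/7203=0.00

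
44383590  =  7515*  5906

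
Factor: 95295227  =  95295227^1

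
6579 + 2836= 9415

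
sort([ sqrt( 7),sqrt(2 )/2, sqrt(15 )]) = [sqrt(2) /2,sqrt( 7),sqrt(15) ]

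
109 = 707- 598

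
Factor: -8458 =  - 2^1*4229^1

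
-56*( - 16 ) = 896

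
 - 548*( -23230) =12730040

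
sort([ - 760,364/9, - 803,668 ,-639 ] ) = [ - 803, - 760, - 639, 364/9,668]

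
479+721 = 1200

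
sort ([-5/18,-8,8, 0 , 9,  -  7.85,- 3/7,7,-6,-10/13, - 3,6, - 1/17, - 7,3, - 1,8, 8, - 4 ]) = [-8, - 7.85,-7,-6,-4, - 3, - 1,-10/13,-3/7 ,-5/18,-1/17,0, 3,6, 7,  8, 8, 8, 9] 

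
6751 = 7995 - 1244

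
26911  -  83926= - 57015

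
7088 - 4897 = 2191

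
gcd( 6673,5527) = 1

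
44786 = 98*457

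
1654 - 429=1225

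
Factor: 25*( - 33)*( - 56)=46200 = 2^3  *  3^1*5^2*7^1*11^1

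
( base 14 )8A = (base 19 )68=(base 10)122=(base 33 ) 3n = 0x7a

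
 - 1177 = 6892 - 8069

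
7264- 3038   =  4226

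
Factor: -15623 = - 17^1 * 919^1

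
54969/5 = 10993 +4/5  =  10993.80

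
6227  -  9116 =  - 2889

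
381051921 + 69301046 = 450352967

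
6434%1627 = 1553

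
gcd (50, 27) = 1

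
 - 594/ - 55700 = 297/27850  =  0.01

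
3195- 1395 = 1800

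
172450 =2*86225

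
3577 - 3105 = 472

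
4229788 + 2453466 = 6683254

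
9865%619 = 580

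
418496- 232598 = 185898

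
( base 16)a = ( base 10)10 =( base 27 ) a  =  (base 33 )A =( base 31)a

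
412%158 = 96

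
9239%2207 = 411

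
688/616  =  1 + 9/77 =1.12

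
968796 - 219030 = 749766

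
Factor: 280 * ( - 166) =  - 2^4*5^1*7^1 * 83^1 = - 46480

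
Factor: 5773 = 23^1* 251^1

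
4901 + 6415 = 11316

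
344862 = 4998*69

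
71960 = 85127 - 13167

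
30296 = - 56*( - 541 )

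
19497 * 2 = 38994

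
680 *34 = 23120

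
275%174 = 101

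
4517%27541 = 4517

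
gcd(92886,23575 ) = 1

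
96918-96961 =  - 43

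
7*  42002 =294014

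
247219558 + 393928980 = 641148538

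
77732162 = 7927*9806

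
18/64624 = 9/32312  =  0.00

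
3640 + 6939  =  10579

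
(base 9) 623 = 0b111111011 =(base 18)1A3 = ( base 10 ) 507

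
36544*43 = 1571392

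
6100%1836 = 592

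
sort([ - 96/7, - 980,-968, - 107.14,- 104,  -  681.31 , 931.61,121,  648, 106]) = [ - 980 , - 968, - 681.31,-107.14,  -  104, - 96/7, 106, 121,648,931.61 ]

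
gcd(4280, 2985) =5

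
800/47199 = 800/47199= 0.02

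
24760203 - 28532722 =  - 3772519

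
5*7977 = 39885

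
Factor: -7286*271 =  -  1974506 = - 2^1  *271^1*3643^1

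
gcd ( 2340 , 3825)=45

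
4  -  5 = -1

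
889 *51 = 45339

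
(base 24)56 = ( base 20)66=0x7E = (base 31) 42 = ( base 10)126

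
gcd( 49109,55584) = 1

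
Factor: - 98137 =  - 13^1  *  7549^1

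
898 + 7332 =8230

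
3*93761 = 281283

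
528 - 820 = -292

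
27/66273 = 9/22091 = 0.00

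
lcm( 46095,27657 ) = 138285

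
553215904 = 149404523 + 403811381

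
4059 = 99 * 41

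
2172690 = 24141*90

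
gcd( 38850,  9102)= 222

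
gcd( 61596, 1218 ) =174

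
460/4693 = 460/4693 = 0.10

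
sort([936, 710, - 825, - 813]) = [ - 825, - 813,710,936 ]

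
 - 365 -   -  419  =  54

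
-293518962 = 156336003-449854965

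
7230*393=2841390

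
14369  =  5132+9237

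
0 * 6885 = 0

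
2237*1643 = 3675391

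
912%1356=912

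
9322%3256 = 2810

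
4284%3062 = 1222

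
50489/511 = 50489/511=   98.80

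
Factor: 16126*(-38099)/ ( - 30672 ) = 307192237/15336= 2^(  -  3 )*3^(- 3)*11^1*31^1 *71^( - 1 )*733^1*1229^1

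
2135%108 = 83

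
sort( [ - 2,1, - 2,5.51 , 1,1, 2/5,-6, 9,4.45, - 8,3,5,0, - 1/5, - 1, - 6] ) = [ - 8, - 6,-6, - 2, - 2, - 1,-1/5,  0  ,  2/5,1,1, 1,3, 4.45,  5,5.51,9] 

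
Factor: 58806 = 2^1 * 3^5 * 11^2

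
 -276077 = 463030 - 739107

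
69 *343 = 23667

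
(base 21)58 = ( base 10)113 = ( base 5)423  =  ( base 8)161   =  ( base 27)45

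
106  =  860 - 754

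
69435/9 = 7715 = 7715.00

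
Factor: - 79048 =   -  2^3*41^1 * 241^1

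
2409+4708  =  7117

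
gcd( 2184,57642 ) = 78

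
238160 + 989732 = 1227892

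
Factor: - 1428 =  - 2^2*3^1*7^1*17^1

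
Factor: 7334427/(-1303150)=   -2^( - 1)*3^1*5^( - 2)*67^( - 1 )*389^ (-1) * 2444809^1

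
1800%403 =188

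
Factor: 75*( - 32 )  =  -2400 =-2^5*3^1*5^2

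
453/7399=3/49 = 0.06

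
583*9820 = 5725060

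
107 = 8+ 99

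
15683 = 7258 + 8425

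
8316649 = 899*9251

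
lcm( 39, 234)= 234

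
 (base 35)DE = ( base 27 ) HA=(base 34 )DR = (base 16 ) 1D5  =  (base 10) 469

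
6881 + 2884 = 9765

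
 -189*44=-8316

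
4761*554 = 2637594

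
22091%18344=3747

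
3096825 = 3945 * 785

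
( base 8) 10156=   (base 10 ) 4206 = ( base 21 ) 9B6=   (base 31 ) 4BL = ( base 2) 1000001101110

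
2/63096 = 1/31548=0.00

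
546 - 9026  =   - 8480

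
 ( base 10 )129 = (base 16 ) 81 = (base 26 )4p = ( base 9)153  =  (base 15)89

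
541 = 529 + 12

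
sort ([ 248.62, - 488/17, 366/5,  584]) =[ - 488/17, 366/5, 248.62, 584] 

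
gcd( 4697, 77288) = 1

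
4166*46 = 191636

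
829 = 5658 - 4829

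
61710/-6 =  - 10285 + 0/1 = - 10285.00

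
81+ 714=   795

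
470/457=1 + 13/457 = 1.03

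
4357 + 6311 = 10668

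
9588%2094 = 1212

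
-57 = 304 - 361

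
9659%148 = 39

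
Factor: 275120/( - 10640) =-181/7  =  -  7^( - 1)*181^1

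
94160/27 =94160/27 = 3487.41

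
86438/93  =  86438/93=929.44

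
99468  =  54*1842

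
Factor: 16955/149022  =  2^ ( - 1 )*3^( - 2 )*  5^1*17^( - 1) * 487^( - 1 )*3391^1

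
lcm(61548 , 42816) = 984768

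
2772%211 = 29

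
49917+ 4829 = 54746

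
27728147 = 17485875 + 10242272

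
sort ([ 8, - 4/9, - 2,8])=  [ - 2,  -  4/9,  8,8 ] 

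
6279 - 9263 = -2984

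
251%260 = 251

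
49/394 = 49/394 = 0.12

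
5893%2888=117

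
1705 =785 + 920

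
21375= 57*375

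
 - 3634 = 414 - 4048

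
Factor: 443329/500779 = 23^( - 1 )*73^1*6073^1*21773^ ( - 1)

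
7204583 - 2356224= 4848359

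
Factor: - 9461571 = -3^1*7^1 * 17^2*1559^1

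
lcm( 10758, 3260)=107580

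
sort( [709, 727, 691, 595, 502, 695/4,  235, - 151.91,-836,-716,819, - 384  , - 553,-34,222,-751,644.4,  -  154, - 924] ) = [- 924, - 836,-751,-716,-553,-384, - 154, - 151.91, - 34, 695/4, 222,235,502, 595,644.4 , 691, 709,727,819]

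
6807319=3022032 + 3785287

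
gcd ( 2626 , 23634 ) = 2626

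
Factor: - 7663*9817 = -75227671 = -79^1*97^1*9817^1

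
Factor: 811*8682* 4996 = 2^3*3^1  *  811^1*1249^1*1447^1=35177345592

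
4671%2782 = 1889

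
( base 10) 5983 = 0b1011101011111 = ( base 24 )A97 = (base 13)2953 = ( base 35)4ux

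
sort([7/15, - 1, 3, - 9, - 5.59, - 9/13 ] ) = [  -  9 ,-5.59, - 1, - 9/13,  7/15,3 ]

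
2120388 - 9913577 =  - 7793189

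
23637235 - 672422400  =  - 648785165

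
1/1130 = 1/1130 = 0.00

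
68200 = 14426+53774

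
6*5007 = 30042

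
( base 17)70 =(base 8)167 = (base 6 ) 315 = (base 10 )119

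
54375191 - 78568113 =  - 24192922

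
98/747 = 98/747 = 0.13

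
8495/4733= 8495/4733=1.79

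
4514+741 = 5255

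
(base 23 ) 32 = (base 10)71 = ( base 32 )27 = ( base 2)1000111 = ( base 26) 2j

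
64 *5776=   369664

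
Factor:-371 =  - 7^1* 53^1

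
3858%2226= 1632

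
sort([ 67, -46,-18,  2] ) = [ - 46, - 18,2,67 ]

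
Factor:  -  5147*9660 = -2^2*3^1 * 5^1*7^1*23^1*5147^1 =-49720020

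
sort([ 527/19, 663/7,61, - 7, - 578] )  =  [ - 578 ,-7,527/19,61 , 663/7] 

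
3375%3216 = 159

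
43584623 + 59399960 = 102984583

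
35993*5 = 179965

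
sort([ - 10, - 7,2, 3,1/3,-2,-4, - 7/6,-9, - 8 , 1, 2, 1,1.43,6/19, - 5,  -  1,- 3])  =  [ - 10,-9, - 8, - 7, - 5 ,  -  4, - 3,- 2, - 7/6, - 1 , 6/19,1/3, 1,1, 1.43,2,2,3]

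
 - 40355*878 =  - 35431690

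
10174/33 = 10174/33 = 308.30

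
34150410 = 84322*405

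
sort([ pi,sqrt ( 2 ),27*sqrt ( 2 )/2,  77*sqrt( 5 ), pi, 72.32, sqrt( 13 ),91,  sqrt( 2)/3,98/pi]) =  [sqrt( 2)/3, sqrt( 2), pi , pi, sqrt (13 ) , 27*sqrt( 2 )/2,98/pi, 72.32, 91, 77*sqrt( 5)]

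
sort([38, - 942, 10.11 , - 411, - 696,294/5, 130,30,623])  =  [-942,-696, - 411,10.11, 30, 38,294/5,  130, 623] 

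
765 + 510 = 1275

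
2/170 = 1/85 = 0.01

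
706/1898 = 353/949 =0.37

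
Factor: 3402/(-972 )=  - 7/2 = -  2^( - 1)*7^1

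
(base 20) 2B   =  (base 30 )1l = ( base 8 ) 63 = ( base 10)51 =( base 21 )29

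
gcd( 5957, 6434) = 1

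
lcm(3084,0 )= 0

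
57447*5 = 287235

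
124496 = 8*15562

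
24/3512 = 3/439= 0.01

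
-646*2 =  - 1292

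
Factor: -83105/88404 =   -  2^( - 2 ) * 3^(-1)*5^1*11^1*53^( - 1 ) * 139^(  -  1 )*1511^1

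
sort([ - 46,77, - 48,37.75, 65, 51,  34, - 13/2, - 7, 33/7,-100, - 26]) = [ - 100,-48, - 46, - 26, - 7, - 13/2, 33/7,  34, 37.75, 51, 65, 77] 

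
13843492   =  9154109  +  4689383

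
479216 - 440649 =38567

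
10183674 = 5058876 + 5124798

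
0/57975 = 0= 0.00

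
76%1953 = 76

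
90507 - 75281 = 15226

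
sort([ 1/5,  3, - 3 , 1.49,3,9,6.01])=[ - 3, 1/5, 1.49, 3, 3,6.01 , 9] 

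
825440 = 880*938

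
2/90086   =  1/45043 = 0.00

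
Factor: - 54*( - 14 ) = 2^2*  3^3*7^1 = 756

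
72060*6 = 432360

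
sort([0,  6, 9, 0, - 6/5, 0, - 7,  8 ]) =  [ - 7, - 6/5,0, 0, 0,6, 8 , 9 ] 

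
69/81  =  23/27 = 0.85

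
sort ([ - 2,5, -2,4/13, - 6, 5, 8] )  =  [ - 6, -2,- 2,4/13 , 5,5,8]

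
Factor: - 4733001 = -3^2*7^1*13^1*5779^1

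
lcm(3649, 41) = 3649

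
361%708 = 361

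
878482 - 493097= 385385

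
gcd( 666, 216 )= 18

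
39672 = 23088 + 16584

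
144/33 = 4+ 4/11=4.36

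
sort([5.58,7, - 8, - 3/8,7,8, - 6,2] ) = [ - 8, - 6, - 3/8,2, 5.58,7,7, 8 ]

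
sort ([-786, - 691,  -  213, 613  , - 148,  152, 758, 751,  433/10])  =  [ -786, - 691, - 213, - 148, 433/10, 152,  613,751, 758]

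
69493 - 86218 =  - 16725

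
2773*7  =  19411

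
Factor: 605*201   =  3^1*5^1 * 11^2*67^1 = 121605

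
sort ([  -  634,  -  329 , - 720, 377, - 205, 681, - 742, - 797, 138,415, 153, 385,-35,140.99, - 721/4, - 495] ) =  [ - 797,- 742, - 720 , - 634, - 495, - 329, - 205, - 721/4, - 35  ,  138, 140.99,153,  377, 385,  415,681]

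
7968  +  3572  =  11540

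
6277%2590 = 1097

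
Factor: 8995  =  5^1*7^1*257^1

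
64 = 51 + 13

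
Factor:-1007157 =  - 3^1* 335719^1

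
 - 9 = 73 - 82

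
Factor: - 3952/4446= - 8/9 = - 2^3*3^( - 2)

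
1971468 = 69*28572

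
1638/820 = 819/410 = 2.00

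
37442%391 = 297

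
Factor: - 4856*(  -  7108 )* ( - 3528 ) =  - 121774028544 = -2^8*3^2* 7^2 * 607^1 *1777^1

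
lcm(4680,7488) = 37440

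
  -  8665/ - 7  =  1237 +6/7 =1237.86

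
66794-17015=49779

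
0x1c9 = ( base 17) 19F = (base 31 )en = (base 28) g9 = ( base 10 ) 457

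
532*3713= 1975316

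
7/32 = 7/32 = 0.22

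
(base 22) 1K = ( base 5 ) 132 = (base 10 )42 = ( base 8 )52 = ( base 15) 2C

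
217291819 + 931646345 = 1148938164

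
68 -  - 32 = 100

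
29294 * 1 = 29294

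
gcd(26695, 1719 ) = 1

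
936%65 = 26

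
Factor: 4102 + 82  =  4184 = 2^3*523^1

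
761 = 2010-1249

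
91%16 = 11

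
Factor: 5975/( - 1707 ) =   -  3^( - 1 )*5^2*239^1*569^( - 1 )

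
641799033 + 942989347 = 1584788380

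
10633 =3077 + 7556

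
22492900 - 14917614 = 7575286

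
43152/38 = 1135 + 11/19 = 1135.58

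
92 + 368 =460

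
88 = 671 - 583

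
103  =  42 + 61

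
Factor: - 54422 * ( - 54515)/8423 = 2966815330/8423=2^1 * 5^1*8423^(  -  1)*10903^1*27211^1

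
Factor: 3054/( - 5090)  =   - 3^1*5^ ( - 1 )=- 3/5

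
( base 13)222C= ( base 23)909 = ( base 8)11242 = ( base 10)4770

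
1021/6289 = 1021/6289 = 0.16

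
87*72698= 6324726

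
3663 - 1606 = 2057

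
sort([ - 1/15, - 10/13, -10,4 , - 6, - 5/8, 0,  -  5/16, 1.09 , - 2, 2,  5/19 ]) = [ - 10, - 6, - 2, - 10/13,-5/8,  -  5/16, - 1/15,0, 5/19, 1.09 , 2,4]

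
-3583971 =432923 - 4016894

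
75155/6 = 12525  +  5/6 = 12525.83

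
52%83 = 52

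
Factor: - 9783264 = - 2^5*3^1*101^1 * 1009^1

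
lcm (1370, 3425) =6850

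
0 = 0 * 40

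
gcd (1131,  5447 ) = 13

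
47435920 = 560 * 84707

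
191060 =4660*41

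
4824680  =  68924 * 70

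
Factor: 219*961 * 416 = 87550944 = 2^5 * 3^1*13^1*31^2*73^1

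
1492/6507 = 1492/6507 = 0.23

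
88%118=88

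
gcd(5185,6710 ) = 305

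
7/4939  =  7/4939= 0.00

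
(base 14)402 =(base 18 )27C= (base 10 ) 786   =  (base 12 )556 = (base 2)1100010010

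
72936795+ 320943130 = 393879925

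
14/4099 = 14/4099  =  0.00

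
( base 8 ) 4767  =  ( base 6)15451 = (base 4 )213313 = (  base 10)2551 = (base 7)10303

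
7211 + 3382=10593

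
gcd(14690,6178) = 2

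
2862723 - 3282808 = - 420085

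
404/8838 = 202/4419 = 0.05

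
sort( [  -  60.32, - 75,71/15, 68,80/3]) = [ - 75, - 60.32, 71/15, 80/3,68] 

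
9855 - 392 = 9463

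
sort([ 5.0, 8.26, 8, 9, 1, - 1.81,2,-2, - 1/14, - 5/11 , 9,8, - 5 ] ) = [ -5, - 2, - 1.81,  -  5/11,-1/14,1,2,5.0,8,  8,8.26,9,9] 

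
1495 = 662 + 833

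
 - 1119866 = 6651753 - 7771619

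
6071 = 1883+4188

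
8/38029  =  8/38029 = 0.00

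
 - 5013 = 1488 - 6501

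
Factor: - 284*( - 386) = 2^3*71^1*193^1 = 109624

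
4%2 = 0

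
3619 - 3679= -60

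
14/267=14/267 = 0.05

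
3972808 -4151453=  - 178645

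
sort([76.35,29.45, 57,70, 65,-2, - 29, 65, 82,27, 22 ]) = [  -  29, - 2, 22,27,29.45, 57, 65 , 65,70 , 76.35,82 ] 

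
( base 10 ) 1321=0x529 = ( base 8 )2451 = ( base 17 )49C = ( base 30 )1E1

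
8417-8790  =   - 373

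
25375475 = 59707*425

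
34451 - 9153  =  25298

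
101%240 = 101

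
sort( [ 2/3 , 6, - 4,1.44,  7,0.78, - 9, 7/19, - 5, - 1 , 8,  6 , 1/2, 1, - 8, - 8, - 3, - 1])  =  [ - 9, - 8,- 8, - 5, - 4, - 3 , - 1, - 1, 7/19,  1/2 , 2/3, 0.78, 1,  1.44, 6,  6, 7,  8] 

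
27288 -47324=-20036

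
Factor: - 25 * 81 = - 2025 = - 3^4*5^2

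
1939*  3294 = 6387066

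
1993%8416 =1993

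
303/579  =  101/193= 0.52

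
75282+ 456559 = 531841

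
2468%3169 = 2468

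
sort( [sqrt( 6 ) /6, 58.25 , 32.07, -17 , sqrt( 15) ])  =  [-17, sqrt( 6) /6 , sqrt ( 15 ), 32.07, 58.25 ]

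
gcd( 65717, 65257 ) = 1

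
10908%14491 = 10908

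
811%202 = 3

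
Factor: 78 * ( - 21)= - 2^1 * 3^2*7^1*13^1 = -1638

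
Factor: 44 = 2^2*11^1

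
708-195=513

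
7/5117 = 1/731 = 0.00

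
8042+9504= 17546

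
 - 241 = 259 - 500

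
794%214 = 152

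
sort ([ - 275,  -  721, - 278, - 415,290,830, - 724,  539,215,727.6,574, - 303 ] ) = [ - 724, - 721,-415, - 303, - 278, - 275, 215,290, 539,574,727.6,830 ]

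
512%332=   180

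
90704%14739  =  2270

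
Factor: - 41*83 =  - 3403 =- 41^1 * 83^1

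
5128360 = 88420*58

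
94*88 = 8272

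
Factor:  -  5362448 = - 2^4*7^1*13^1*29^1*127^1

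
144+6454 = 6598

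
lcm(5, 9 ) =45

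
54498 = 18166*3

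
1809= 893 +916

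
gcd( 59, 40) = 1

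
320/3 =106 + 2/3 = 106.67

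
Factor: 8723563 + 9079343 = 17802906 = 2^1*3^1*11^1 *269741^1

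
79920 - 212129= -132209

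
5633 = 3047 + 2586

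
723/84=241/28 = 8.61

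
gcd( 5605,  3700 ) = 5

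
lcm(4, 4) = 4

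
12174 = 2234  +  9940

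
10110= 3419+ 6691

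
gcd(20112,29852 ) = 4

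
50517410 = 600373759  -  549856349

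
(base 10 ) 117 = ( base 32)3l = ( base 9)140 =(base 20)5H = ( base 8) 165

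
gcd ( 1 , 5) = 1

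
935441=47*19903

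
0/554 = 0 = 0.00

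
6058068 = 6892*879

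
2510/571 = 4 + 226/571 = 4.40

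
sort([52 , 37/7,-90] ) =[ - 90,37/7,52]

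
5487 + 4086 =9573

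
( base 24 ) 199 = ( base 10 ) 801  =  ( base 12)569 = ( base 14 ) 413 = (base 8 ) 1441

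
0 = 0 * 56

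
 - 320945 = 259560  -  580505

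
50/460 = 5/46 = 0.11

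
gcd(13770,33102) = 54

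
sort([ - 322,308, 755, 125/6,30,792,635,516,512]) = [ - 322,125/6,30, 308 , 512,516 , 635, 755, 792 ]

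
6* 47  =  282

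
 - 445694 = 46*(-9689)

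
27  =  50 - 23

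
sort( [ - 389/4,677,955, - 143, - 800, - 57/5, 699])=[-800, -143,  -  389/4, - 57/5,677, 699, 955]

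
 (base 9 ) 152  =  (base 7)242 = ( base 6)332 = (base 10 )128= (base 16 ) 80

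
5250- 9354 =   -  4104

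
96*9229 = 885984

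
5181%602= 365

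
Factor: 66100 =2^2*5^2 * 661^1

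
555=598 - 43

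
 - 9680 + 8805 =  - 875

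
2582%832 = 86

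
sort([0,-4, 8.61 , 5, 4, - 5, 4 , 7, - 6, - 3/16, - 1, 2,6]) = [-6, - 5 , - 4, - 1, - 3/16,  0,2, 4,4,5, 6,7, 8.61]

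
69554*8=556432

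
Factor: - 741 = - 3^1*13^1*19^1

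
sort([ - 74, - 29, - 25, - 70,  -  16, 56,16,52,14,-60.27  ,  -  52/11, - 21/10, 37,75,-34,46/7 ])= [ - 74, - 70, - 60.27,  -  34, - 29,  -  25, - 16, - 52/11, - 21/10, 46/7,  14,16,37, 52,56 , 75 ]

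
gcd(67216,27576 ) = 8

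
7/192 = 7/192  =  0.04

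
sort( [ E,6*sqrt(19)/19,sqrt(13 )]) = [ 6*sqrt( 19)/19, E, sqrt( 13 ) ] 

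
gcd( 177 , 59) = 59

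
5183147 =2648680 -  - 2534467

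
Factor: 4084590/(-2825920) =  - 2^(-5) * 3^1*17^1*8009^1*8831^( - 1) = - 408459/282592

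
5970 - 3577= 2393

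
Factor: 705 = 3^1*  5^1*47^1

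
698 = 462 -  - 236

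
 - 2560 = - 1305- 1255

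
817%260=37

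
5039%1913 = 1213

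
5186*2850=14780100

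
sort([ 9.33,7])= [7,9.33]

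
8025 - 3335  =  4690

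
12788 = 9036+3752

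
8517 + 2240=10757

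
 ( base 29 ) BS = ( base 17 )137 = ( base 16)15b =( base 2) 101011011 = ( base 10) 347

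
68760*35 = 2406600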